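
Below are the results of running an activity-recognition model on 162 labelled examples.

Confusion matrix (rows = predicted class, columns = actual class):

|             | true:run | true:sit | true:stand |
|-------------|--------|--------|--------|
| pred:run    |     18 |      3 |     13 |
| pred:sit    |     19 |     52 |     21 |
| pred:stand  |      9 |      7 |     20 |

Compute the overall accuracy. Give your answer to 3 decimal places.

Accuracy = trace / total = (18+52+20=90) / 162 = 90/162 = 0.556

0.556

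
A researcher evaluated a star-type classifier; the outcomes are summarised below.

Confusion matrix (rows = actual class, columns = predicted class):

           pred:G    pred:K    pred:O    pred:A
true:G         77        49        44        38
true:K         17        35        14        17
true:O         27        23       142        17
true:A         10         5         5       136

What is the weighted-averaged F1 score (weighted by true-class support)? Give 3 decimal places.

0.586

Per-class F1 score (2·TP/(2·TP+FP+FN)):
  G: TP=77, FP=17+27+10=54, FN=49+44+38=131 → 154/339 = 0.4543
  K: TP=35, FP=49+23+5=77, FN=17+14+17=48 → 70/195 = 0.3590
  O: TP=142, FP=44+14+5=63, FN=27+23+17=67 → 284/414 = 0.6860
  A: TP=136, FP=38+17+17=72, FN=10+5+5=20 → 272/364 = 0.7473
Weighted-F1 score = Σ (supportᵢ/N)·F1 scoreᵢ with N=656: (208/656)·0.4543 + (83/656)·0.3590 + (209/656)·0.6860 + (156/656)·0.7473 = 0.586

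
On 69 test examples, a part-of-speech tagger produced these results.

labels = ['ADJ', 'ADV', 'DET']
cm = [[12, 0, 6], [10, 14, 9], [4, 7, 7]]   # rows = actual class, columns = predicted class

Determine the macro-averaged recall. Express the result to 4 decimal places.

0.4933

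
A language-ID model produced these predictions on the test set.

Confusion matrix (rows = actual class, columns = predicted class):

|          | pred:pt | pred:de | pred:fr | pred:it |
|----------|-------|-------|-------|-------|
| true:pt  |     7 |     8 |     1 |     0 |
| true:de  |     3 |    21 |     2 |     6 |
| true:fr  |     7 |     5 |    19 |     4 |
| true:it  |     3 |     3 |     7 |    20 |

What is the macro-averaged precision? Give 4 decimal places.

Per-class precision (TP/(TP+FP)):
  pt: TP=7, FP=3+7+3=13 → 7/20 = 0.35000
  de: TP=21, FP=8+5+3=16 → 21/37 = 0.56757
  fr: TP=19, FP=1+2+7=10 → 19/29 = 0.65517
  it: TP=20, FP=0+6+4=10 → 20/30 = 0.66667
Macro-precision = mean = (0.35000 + 0.56757 + 0.65517 + 0.66667) / 4 = 0.5599

0.5599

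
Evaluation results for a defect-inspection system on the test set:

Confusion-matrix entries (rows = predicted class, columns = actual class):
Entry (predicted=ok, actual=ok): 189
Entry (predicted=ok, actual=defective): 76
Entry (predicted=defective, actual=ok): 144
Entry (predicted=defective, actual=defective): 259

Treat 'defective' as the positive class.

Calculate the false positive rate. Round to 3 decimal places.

FPR = FP/(FP+TN) = 144/(144+189) = 0.432

0.432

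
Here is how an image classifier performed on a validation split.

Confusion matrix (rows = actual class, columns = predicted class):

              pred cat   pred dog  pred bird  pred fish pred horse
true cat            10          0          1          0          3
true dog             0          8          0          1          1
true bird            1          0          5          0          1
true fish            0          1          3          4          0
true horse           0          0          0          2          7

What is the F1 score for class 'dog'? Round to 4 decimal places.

Take TP from the diagonal, FP from the rest of the 'dog' prediction marginal, FN from the rest of the 'dog' actual marginal.
F1 score = 2·TP/(2·TP+FP+FN).
dog: TP=8, FP=0+0+1+0=1, FN=0+0+1+1=2 → 16/19 = 0.84211

0.8421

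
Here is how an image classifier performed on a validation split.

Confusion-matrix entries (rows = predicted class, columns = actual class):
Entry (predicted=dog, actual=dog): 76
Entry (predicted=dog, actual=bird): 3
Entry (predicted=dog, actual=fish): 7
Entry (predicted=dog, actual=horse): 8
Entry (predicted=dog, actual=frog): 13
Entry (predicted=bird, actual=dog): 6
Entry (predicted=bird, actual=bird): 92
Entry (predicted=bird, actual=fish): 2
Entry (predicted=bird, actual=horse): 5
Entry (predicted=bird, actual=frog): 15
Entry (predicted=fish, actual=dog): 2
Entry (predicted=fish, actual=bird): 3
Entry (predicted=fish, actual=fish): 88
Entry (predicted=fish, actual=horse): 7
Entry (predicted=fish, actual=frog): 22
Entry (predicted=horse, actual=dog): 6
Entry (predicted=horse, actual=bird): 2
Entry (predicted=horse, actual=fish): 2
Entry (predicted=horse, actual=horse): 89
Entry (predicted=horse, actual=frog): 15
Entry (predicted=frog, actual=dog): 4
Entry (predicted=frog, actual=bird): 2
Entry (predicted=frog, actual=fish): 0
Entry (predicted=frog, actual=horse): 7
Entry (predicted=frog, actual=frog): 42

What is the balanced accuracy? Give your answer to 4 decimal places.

Balanced accuracy = mean of per-class recall.
  dog: recall = 76/94 = 0.80851
  bird: recall = 92/102 = 0.90196
  fish: recall = 88/99 = 0.88889
  horse: recall = 89/116 = 0.76724
  frog: recall = 42/107 = 0.39252
Mean = (0.80851 + 0.90196 + 0.88889 + 0.76724 + 0.39252) / 5 = 0.7518

0.7518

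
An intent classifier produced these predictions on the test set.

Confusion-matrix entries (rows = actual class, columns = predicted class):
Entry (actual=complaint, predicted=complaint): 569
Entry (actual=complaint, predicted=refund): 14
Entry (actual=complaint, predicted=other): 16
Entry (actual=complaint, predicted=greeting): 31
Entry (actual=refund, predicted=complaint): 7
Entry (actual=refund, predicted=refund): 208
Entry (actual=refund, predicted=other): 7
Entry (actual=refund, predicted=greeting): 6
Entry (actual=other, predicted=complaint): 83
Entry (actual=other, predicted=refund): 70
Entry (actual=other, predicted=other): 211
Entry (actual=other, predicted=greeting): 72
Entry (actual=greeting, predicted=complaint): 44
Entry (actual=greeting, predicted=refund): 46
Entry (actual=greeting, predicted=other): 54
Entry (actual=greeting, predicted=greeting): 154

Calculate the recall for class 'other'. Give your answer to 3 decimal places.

recall = TP/(TP+FN).
other: TP=211, FN=83+70+72=225 → 211/436 = 0.4839

0.484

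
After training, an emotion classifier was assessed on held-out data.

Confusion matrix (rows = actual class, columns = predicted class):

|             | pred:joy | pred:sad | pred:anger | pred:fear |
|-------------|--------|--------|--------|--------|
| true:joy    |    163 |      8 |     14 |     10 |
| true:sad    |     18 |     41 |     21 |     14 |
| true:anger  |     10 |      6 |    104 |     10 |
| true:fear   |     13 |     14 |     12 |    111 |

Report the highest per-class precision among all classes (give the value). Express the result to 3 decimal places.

0.799

Per-class precision (TP/(TP+FP)):
  joy: TP=163, FP=18+10+13=41 → 163/204 = 0.7990
  sad: TP=41, FP=8+6+14=28 → 41/69 = 0.5942
  anger: TP=104, FP=14+21+12=47 → 104/151 = 0.6887
  fear: TP=111, FP=10+14+10=34 → 111/145 = 0.7655
Highest is class 'joy' with precision = 0.799.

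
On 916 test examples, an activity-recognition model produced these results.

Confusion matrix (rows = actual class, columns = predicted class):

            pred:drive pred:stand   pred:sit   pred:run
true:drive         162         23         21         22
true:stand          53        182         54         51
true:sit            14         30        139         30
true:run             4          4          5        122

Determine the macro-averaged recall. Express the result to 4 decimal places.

0.7005

Per-class recall (TP/(TP+FN)):
  drive: TP=162, FN=23+21+22=66 → 162/228 = 0.71053
  stand: TP=182, FN=53+54+51=158 → 182/340 = 0.53529
  sit: TP=139, FN=14+30+30=74 → 139/213 = 0.65258
  run: TP=122, FN=4+4+5=13 → 122/135 = 0.90370
Macro-recall = mean = (0.71053 + 0.53529 + 0.65258 + 0.90370) / 4 = 0.7005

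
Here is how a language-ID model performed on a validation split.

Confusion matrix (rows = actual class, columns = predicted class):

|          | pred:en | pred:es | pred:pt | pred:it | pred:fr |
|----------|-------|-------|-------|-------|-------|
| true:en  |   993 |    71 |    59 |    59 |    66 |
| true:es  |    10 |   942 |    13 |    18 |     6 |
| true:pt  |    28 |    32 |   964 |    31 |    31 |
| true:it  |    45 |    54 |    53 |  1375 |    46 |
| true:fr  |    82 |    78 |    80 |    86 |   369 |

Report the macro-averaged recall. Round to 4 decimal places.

Per-class recall (TP/(TP+FN)):
  en: TP=993, FN=71+59+59+66=255 → 993/1248 = 0.79567
  es: TP=942, FN=10+13+18+6=47 → 942/989 = 0.95248
  pt: TP=964, FN=28+32+31+31=122 → 964/1086 = 0.88766
  it: TP=1375, FN=45+54+53+46=198 → 1375/1573 = 0.87413
  fr: TP=369, FN=82+78+80+86=326 → 369/695 = 0.53094
Macro-recall = mean = (0.79567 + 0.95248 + 0.88766 + 0.87413 + 0.53094) / 5 = 0.8082

0.8082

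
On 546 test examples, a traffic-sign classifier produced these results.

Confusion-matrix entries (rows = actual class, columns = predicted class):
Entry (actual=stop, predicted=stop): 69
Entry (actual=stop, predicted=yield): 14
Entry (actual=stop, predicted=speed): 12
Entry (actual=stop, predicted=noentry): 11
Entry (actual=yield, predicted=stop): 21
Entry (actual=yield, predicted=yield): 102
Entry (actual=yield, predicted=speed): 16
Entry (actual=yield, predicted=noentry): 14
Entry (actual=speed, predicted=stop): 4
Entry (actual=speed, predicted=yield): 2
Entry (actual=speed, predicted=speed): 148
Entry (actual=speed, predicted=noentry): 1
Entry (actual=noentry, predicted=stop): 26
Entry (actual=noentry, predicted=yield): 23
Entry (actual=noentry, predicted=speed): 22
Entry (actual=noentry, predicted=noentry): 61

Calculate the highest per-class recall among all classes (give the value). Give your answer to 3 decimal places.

Per-class recall (TP/(TP+FN)):
  stop: TP=69, FN=14+12+11=37 → 69/106 = 0.6509
  yield: TP=102, FN=21+16+14=51 → 102/153 = 0.6667
  speed: TP=148, FN=4+2+1=7 → 148/155 = 0.9548
  noentry: TP=61, FN=26+23+22=71 → 61/132 = 0.4621
Highest is class 'speed' with recall = 0.955.

0.955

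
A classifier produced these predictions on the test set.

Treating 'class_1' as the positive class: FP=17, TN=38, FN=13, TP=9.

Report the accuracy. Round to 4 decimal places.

0.6104

Accuracy = (TP+TN)/N = (9+38)/77 = 0.6104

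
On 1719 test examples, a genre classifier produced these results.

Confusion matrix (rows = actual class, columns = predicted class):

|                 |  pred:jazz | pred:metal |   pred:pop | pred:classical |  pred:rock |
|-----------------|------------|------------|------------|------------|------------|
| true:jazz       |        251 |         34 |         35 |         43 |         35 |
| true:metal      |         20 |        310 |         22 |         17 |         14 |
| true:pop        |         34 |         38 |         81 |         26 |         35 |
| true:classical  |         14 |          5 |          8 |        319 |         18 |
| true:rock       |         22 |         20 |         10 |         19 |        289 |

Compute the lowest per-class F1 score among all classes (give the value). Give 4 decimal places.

0.4378

Per-class F1 score (2·TP/(2·TP+FP+FN)):
  jazz: TP=251, FP=20+34+14+22=90, FN=34+35+43+35=147 → 502/739 = 0.67930
  metal: TP=310, FP=34+38+5+20=97, FN=20+22+17+14=73 → 620/790 = 0.78481
  pop: TP=81, FP=35+22+8+10=75, FN=34+38+26+35=133 → 162/370 = 0.43784
  classical: TP=319, FP=43+17+26+19=105, FN=14+5+8+18=45 → 638/788 = 0.80964
  rock: TP=289, FP=35+14+35+18=102, FN=22+20+10+19=71 → 578/751 = 0.76964
Lowest is class 'pop' with F1 score = 0.4378.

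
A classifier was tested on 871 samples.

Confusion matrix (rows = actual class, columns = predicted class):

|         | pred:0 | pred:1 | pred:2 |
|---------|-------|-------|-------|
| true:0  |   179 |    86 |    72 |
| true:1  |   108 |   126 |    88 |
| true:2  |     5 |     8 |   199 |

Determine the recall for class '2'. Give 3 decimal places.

Treat '2' as positive and all other classes as negative.
recall = TP/(TP+FN).
2: TP=199, FN=5+8=13 → 199/212 = 0.9387

0.939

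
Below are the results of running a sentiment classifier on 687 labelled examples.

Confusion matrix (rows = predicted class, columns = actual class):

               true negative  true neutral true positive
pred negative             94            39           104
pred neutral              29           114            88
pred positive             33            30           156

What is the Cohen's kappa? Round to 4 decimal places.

0.2989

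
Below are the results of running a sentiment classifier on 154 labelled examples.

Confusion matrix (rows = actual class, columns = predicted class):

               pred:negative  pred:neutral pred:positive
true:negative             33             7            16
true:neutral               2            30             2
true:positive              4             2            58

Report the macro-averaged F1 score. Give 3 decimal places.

0.782

Per-class F1 score (2·TP/(2·TP+FP+FN)):
  negative: TP=33, FP=2+4=6, FN=7+16=23 → 66/95 = 0.6947
  neutral: TP=30, FP=7+2=9, FN=2+2=4 → 60/73 = 0.8219
  positive: TP=58, FP=16+2=18, FN=4+2=6 → 116/140 = 0.8286
Macro-F1 score = mean = (0.6947 + 0.8219 + 0.8286) / 3 = 0.782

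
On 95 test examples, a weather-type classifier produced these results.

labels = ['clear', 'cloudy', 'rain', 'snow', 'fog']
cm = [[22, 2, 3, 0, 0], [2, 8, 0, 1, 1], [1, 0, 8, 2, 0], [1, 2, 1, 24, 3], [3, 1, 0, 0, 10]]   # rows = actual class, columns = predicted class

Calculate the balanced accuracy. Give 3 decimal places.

0.739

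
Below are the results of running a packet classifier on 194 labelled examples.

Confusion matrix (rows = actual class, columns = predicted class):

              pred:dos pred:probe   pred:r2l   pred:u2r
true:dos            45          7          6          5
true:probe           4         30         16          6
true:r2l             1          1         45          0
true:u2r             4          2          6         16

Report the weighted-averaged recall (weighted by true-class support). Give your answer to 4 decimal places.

Per-class recall (TP/(TP+FN)):
  dos: TP=45, FN=7+6+5=18 → 45/63 = 0.71429
  probe: TP=30, FN=4+16+6=26 → 30/56 = 0.53571
  r2l: TP=45, FN=1+1+0=2 → 45/47 = 0.95745
  u2r: TP=16, FN=4+2+6=12 → 16/28 = 0.57143
Weighted-recall = Σ (supportᵢ/N)·recallᵢ with N=194: (63/194)·0.71429 + (56/194)·0.53571 + (47/194)·0.95745 + (28/194)·0.57143 = 0.7010

0.7010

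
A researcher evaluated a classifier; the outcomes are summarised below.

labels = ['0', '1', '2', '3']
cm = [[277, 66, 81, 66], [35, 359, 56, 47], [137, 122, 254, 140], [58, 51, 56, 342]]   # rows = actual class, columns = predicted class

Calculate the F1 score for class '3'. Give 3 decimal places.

F1 score = 2·TP/(2·TP+FP+FN).
3: TP=342, FP=66+47+140=253, FN=58+51+56=165 → 684/1102 = 0.6207

0.621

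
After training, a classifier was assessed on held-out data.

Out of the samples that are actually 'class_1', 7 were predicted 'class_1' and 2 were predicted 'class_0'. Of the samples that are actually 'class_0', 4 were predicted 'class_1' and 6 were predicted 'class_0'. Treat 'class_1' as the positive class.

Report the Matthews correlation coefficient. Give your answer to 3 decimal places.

MCC = (TP·TN − FP·FN) / √((TP+FP)(TP+FN)(TN+FP)(TN+FN))
Numerator = 7·6 − 4·2 = 34
Denominator = √(11·9·10·8) = √7920 = 88.9944
MCC = 34 / 88.9944 = 0.382

0.382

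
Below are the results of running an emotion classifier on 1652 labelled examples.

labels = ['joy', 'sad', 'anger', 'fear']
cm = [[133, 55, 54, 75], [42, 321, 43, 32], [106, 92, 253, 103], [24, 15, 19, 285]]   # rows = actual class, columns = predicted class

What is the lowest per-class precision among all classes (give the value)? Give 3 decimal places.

Per-class precision (TP/(TP+FP)):
  joy: TP=133, FP=42+106+24=172 → 133/305 = 0.4361
  sad: TP=321, FP=55+92+15=162 → 321/483 = 0.6646
  anger: TP=253, FP=54+43+19=116 → 253/369 = 0.6856
  fear: TP=285, FP=75+32+103=210 → 285/495 = 0.5758
Lowest is class 'joy' with precision = 0.436.

0.436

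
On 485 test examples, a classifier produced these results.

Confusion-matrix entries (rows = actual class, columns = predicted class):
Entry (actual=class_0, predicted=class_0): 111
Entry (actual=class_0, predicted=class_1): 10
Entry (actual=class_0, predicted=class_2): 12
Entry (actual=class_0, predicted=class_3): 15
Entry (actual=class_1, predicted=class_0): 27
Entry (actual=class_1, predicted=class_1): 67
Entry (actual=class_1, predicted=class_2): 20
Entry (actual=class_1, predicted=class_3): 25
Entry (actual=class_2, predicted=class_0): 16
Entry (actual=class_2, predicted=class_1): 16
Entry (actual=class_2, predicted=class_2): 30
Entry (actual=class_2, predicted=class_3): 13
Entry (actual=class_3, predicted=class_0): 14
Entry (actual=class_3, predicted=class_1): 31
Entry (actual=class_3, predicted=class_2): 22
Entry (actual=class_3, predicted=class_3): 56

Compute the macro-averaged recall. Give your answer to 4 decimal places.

0.5218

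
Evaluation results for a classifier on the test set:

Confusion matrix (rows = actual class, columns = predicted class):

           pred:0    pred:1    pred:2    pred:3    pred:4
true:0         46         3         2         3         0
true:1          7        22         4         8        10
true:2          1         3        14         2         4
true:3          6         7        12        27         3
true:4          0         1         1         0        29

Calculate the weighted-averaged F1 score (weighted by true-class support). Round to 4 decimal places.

0.6315

Per-class F1 score (2·TP/(2·TP+FP+FN)):
  0: TP=46, FP=7+1+6+0=14, FN=3+2+3+0=8 → 92/114 = 0.80702
  1: TP=22, FP=3+3+7+1=14, FN=7+4+8+10=29 → 44/87 = 0.50575
  2: TP=14, FP=2+4+12+1=19, FN=1+3+2+4=10 → 28/57 = 0.49123
  3: TP=27, FP=3+8+2+0=13, FN=6+7+12+3=28 → 54/95 = 0.56842
  4: TP=29, FP=0+10+4+3=17, FN=0+1+1+0=2 → 58/77 = 0.75325
Weighted-F1 score = Σ (supportᵢ/N)·F1 scoreᵢ with N=215: (54/215)·0.80702 + (51/215)·0.50575 + (24/215)·0.49123 + (55/215)·0.56842 + (31/215)·0.75325 = 0.6315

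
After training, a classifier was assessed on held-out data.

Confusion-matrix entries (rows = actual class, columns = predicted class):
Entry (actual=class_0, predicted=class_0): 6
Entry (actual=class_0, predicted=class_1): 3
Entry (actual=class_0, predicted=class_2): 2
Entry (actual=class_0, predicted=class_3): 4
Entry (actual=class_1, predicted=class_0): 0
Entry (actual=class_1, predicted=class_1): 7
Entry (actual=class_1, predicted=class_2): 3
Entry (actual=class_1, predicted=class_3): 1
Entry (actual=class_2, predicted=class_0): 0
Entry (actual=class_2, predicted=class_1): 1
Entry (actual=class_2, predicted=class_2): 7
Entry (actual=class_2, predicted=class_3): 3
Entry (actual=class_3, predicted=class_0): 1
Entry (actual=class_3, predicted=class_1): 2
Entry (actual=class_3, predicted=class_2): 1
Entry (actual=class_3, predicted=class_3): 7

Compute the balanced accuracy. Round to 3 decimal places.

0.577

Balanced accuracy = mean of per-class recall.
  class_0: recall = 6/15 = 0.4000
  class_1: recall = 7/11 = 0.6364
  class_2: recall = 7/11 = 0.6364
  class_3: recall = 7/11 = 0.6364
Mean = (0.4000 + 0.6364 + 0.6364 + 0.6364) / 4 = 0.577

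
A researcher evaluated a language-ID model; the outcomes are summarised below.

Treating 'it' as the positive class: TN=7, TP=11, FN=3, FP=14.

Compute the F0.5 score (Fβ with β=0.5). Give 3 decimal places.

0.482

Fβ = (1+β²)·TP / ((1+β²)·TP + β²·FN + FP), with β²=1/4
= 1.25·11 / (1.25·11 + 0.25·3 + 14) = 0.482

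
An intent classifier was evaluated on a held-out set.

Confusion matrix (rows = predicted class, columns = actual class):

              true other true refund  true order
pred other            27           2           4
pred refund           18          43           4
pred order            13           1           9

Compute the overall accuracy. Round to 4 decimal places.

Accuracy = trace / total = (27+43+9=79) / 121 = 79/121 = 0.6529

0.6529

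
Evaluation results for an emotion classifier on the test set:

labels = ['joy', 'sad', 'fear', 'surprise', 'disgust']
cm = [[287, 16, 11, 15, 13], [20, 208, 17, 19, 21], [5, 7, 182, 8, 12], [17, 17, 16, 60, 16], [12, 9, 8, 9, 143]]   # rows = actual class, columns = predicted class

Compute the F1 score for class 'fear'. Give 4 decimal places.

0.8125

One-vs-rest for 'fear': TP = diagonal; FP = other classes predicted 'fear'; FN = 'fear' predicted as other.
F1 score = 2·TP/(2·TP+FP+FN).
fear: TP=182, FP=11+17+16+8=52, FN=5+7+8+12=32 → 364/448 = 0.81250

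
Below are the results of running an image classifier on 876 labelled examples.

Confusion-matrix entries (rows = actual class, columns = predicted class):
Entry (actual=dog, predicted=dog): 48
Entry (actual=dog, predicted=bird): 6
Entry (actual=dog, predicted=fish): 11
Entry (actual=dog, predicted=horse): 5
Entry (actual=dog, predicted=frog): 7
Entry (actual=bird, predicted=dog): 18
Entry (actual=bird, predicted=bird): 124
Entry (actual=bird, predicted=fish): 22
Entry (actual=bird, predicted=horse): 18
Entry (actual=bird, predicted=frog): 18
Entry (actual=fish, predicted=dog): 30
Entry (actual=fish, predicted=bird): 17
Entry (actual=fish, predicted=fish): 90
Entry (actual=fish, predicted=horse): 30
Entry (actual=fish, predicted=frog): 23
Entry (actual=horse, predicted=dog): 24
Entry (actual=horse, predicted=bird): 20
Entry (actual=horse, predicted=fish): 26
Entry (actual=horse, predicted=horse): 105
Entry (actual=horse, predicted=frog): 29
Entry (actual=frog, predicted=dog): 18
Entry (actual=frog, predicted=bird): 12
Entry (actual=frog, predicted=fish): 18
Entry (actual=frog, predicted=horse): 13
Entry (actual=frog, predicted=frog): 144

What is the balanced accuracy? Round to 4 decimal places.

0.5868

Balanced accuracy = mean of per-class recall.
  dog: recall = 48/77 = 0.62338
  bird: recall = 124/200 = 0.62000
  fish: recall = 90/190 = 0.47368
  horse: recall = 105/204 = 0.51471
  frog: recall = 144/205 = 0.70244
Mean = (0.62338 + 0.62000 + 0.47368 + 0.51471 + 0.70244) / 5 = 0.5868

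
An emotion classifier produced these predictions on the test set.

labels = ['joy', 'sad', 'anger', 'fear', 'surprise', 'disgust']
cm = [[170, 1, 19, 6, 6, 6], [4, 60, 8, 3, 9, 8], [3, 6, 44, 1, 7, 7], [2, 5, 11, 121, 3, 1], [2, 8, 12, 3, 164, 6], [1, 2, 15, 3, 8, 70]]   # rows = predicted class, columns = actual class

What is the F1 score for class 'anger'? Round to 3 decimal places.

0.497

Treat 'anger' as positive and all other classes as negative.
F1 score = 2·TP/(2·TP+FP+FN).
anger: TP=44, FP=3+6+1+7+7=24, FN=19+8+11+12+15=65 → 88/177 = 0.4972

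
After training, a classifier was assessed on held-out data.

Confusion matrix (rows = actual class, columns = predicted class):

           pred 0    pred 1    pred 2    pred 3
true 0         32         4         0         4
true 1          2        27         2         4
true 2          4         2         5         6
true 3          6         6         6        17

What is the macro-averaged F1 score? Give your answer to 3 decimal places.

0.585

Per-class F1 score (2·TP/(2·TP+FP+FN)):
  0: TP=32, FP=2+4+6=12, FN=4+0+4=8 → 64/84 = 0.7619
  1: TP=27, FP=4+2+6=12, FN=2+2+4=8 → 54/74 = 0.7297
  2: TP=5, FP=0+2+6=8, FN=4+2+6=12 → 10/30 = 0.3333
  3: TP=17, FP=4+4+6=14, FN=6+6+6=18 → 34/66 = 0.5152
Macro-F1 score = mean = (0.7619 + 0.7297 + 0.3333 + 0.5152) / 4 = 0.585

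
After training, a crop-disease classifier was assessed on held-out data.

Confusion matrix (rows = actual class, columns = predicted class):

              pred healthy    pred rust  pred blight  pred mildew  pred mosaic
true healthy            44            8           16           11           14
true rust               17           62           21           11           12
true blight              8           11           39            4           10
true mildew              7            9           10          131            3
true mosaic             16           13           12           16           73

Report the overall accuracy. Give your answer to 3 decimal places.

0.604

Accuracy = trace / total = (44+62+39+131+73=349) / 578 = 349/578 = 0.604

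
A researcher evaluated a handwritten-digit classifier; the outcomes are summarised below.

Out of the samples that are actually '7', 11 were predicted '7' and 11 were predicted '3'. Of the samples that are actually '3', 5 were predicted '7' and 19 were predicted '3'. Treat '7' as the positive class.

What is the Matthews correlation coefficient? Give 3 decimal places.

MCC = (TP·TN − FP·FN) / √((TP+FP)(TP+FN)(TN+FP)(TN+FN))
Numerator = 11·19 − 5·11 = 154
Denominator = √(16·22·24·30) = √253440 = 503.4282
MCC = 154 / 503.4282 = 0.306

0.306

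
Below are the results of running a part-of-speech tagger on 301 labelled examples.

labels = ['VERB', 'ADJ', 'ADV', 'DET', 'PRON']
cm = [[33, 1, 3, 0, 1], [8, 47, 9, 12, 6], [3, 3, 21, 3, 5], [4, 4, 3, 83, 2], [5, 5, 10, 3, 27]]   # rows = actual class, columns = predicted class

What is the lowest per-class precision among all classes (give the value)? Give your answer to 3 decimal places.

0.457

Per-class precision (TP/(TP+FP)):
  VERB: TP=33, FP=8+3+4+5=20 → 33/53 = 0.6226
  ADJ: TP=47, FP=1+3+4+5=13 → 47/60 = 0.7833
  ADV: TP=21, FP=3+9+3+10=25 → 21/46 = 0.4565
  DET: TP=83, FP=0+12+3+3=18 → 83/101 = 0.8218
  PRON: TP=27, FP=1+6+5+2=14 → 27/41 = 0.6585
Lowest is class 'ADV' with precision = 0.457.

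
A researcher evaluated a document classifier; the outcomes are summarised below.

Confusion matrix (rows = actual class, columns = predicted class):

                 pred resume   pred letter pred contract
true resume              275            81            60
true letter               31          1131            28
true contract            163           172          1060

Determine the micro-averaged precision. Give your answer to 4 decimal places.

0.8217

Micro-averaging pools counts across classes: ΣTP=2466, ΣFP=535, ΣFN=535.
Micro-precision = TP/(TP+FP) on pooled counts = 0.8217 (equals overall accuracy in single-label multiclass).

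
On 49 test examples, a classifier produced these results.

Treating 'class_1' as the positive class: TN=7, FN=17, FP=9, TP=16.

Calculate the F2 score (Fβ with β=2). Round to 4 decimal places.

Fβ = (1+β²)·TP / ((1+β²)·TP + β²·FN + FP), with β²=4
= 5·16 / (5·16 + 4·17 + 9) = 0.5096

0.5096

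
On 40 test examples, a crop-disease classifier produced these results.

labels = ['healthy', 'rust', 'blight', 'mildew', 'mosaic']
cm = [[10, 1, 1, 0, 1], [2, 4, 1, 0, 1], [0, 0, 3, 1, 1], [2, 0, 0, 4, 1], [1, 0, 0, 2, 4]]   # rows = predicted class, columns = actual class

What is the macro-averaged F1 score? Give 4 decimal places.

0.6069

Per-class F1 score (2·TP/(2·TP+FP+FN)):
  healthy: TP=10, FP=1+1+0+1=3, FN=2+0+2+1=5 → 20/28 = 0.71429
  rust: TP=4, FP=2+1+0+1=4, FN=1+0+0+0=1 → 8/13 = 0.61538
  blight: TP=3, FP=0+0+1+1=2, FN=1+1+0+0=2 → 6/10 = 0.60000
  mildew: TP=4, FP=2+0+0+1=3, FN=0+0+1+2=3 → 8/14 = 0.57143
  mosaic: TP=4, FP=1+0+0+2=3, FN=1+1+1+1=4 → 8/15 = 0.53333
Macro-F1 score = mean = (0.71429 + 0.61538 + 0.60000 + 0.57143 + 0.53333) / 5 = 0.6069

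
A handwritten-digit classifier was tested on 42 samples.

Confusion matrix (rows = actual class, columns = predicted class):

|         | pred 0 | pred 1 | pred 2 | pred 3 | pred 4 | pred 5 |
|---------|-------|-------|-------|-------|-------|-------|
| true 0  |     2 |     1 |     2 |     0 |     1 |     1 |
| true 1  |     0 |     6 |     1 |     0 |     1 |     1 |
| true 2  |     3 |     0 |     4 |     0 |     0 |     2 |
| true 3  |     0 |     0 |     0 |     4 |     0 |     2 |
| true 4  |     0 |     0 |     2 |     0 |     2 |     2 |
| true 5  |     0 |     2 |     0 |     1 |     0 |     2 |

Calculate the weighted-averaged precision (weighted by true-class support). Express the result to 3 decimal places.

Per-class precision (TP/(TP+FP)):
  0: TP=2, FP=0+3+0+0+0=3 → 2/5 = 0.4000
  1: TP=6, FP=1+0+0+0+2=3 → 6/9 = 0.6667
  2: TP=4, FP=2+1+0+2+0=5 → 4/9 = 0.4444
  3: TP=4, FP=0+0+0+0+1=1 → 4/5 = 0.8000
  4: TP=2, FP=1+1+0+0+0=2 → 2/4 = 0.5000
  5: TP=2, FP=1+1+2+2+2=8 → 2/10 = 0.2000
Weighted-precision = Σ (supportᵢ/N)·precisionᵢ with N=42: (7/42)·0.4000 + (9/42)·0.6667 + (9/42)·0.4444 + (6/42)·0.8000 + (6/42)·0.5000 + (5/42)·0.2000 = 0.514

0.514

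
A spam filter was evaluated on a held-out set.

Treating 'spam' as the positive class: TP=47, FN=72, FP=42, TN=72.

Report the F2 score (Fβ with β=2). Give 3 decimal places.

Fβ = (1+β²)·TP / ((1+β²)·TP + β²·FN + FP), with β²=4
= 5·47 / (5·47 + 4·72 + 42) = 0.416

0.416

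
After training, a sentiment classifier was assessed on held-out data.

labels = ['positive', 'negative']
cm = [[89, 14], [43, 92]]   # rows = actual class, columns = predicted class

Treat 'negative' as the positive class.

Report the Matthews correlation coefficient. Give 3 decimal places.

MCC = (TP·TN − FP·FN) / √((TP+FP)(TP+FN)(TN+FP)(TN+FN))
Numerator = 92·89 − 14·43 = 7586
Denominator = √(106·135·103·132) = √194558760 = 13948.4322
MCC = 7586 / 13948.4322 = 0.544

0.544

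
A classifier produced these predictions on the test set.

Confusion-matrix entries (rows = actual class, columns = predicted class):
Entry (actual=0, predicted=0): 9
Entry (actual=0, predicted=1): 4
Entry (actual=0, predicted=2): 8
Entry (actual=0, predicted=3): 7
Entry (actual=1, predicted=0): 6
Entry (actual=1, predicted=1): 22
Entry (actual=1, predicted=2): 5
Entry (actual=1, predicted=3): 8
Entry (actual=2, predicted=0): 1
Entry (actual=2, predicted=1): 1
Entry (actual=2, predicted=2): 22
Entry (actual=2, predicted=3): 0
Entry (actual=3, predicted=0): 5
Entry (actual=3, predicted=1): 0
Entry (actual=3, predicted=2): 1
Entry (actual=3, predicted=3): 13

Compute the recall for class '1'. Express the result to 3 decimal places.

Take TP from the diagonal, FP from the rest of the '1' prediction marginal, FN from the rest of the '1' actual marginal.
recall = TP/(TP+FN).
1: TP=22, FN=6+5+8=19 → 22/41 = 0.5366

0.537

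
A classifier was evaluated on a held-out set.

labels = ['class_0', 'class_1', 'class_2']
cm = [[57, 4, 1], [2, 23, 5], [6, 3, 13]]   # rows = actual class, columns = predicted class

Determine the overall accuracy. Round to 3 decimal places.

0.816

Accuracy = trace / total = (57+23+13=93) / 114 = 93/114 = 0.816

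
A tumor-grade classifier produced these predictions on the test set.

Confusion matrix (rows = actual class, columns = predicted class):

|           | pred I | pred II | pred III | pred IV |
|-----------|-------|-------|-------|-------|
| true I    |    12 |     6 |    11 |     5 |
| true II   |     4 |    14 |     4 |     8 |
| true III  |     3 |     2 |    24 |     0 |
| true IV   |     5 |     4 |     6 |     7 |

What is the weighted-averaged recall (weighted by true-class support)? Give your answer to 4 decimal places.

0.4957

Per-class recall (TP/(TP+FN)):
  I: TP=12, FN=6+11+5=22 → 12/34 = 0.35294
  II: TP=14, FN=4+4+8=16 → 14/30 = 0.46667
  III: TP=24, FN=3+2+0=5 → 24/29 = 0.82759
  IV: TP=7, FN=5+4+6=15 → 7/22 = 0.31818
Weighted-recall = Σ (supportᵢ/N)·recallᵢ with N=115: (34/115)·0.35294 + (30/115)·0.46667 + (29/115)·0.82759 + (22/115)·0.31818 = 0.4957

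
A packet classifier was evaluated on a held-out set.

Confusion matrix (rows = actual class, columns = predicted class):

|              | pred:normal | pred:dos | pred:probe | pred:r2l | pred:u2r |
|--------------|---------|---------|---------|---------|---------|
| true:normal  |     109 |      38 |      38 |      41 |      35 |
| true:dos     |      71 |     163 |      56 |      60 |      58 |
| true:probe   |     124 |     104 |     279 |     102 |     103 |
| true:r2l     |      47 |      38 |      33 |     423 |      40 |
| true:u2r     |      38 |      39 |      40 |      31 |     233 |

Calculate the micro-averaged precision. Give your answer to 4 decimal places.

Micro-averaging pools counts across classes: ΣTP=1207, ΣFP=1136, ΣFN=1136.
Micro-precision = TP/(TP+FP) on pooled counts = 0.5152 (equals overall accuracy in single-label multiclass).

0.5152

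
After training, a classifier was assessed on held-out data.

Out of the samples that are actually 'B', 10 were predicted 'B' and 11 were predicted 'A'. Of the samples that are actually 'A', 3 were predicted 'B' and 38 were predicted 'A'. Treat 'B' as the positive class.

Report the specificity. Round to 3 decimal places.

Specificity = TN/(TN+FP) = 38/(38+3) = 0.927

0.927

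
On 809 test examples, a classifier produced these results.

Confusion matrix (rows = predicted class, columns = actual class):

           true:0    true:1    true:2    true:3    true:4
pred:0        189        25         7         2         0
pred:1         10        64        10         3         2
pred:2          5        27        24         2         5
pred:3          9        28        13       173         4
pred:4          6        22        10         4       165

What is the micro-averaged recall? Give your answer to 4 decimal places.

0.7602

Micro-averaging pools counts across classes: ΣTP=615, ΣFP=194, ΣFN=194.
Micro-recall = TP/(TP+FN) on pooled counts = 0.7602 (equals overall accuracy in single-label multiclass).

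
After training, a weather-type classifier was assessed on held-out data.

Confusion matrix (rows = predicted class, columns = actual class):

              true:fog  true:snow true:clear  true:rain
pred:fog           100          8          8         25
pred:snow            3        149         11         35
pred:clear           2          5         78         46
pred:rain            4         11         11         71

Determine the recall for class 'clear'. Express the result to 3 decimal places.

0.722

Treat 'clear' as positive and all other classes as negative.
recall = TP/(TP+FN).
clear: TP=78, FN=8+11+11=30 → 78/108 = 0.7222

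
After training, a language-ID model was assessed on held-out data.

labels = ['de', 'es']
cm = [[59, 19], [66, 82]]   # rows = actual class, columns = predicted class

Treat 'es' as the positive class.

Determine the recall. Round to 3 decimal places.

0.554

Recall = TP/(TP+FN) = 82/(82+66) = 82/148 = 0.554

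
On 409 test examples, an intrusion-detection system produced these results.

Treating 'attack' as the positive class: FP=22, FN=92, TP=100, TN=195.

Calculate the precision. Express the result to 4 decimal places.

0.8197

Precision = TP/(TP+FP) = 100/(100+22) = 100/122 = 0.8197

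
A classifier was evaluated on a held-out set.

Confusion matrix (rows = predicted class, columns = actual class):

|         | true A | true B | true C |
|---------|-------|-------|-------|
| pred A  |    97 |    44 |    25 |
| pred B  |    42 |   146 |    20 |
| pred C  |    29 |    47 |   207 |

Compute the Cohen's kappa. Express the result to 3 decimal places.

Observed agreement pₒ = trace/N = 450/657 = 0.6849
Expected agreement pₑ = Σ (rowᵢ·colᵢ)/N² = (168·166 + 237·208 + 252·283)/657² = 0.3440
κ = (pₒ − pₑ)/(1 − pₑ) = (0.6849 − 0.3440)/(1 − 0.3440) = 0.520

0.520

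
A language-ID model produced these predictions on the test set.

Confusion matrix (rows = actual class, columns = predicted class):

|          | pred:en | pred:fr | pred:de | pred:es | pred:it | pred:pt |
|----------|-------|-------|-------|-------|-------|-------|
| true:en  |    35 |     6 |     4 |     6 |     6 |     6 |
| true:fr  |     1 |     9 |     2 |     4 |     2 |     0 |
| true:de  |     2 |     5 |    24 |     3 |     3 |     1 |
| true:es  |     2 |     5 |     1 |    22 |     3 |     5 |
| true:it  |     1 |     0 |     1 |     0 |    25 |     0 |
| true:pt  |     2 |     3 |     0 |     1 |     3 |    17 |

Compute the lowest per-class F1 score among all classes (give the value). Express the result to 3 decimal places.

Per-class F1 score (2·TP/(2·TP+FP+FN)):
  en: TP=35, FP=1+2+2+1+2=8, FN=6+4+6+6+6=28 → 70/106 = 0.6604
  fr: TP=9, FP=6+5+5+0+3=19, FN=1+2+4+2+0=9 → 18/46 = 0.3913
  de: TP=24, FP=4+2+1+1+0=8, FN=2+5+3+3+1=14 → 48/70 = 0.6857
  es: TP=22, FP=6+4+3+0+1=14, FN=2+5+1+3+5=16 → 44/74 = 0.5946
  it: TP=25, FP=6+2+3+3+3=17, FN=1+0+1+0+0=2 → 50/69 = 0.7246
  pt: TP=17, FP=6+0+1+5+0=12, FN=2+3+0+1+3=9 → 34/55 = 0.6182
Lowest is class 'fr' with F1 score = 0.391.

0.391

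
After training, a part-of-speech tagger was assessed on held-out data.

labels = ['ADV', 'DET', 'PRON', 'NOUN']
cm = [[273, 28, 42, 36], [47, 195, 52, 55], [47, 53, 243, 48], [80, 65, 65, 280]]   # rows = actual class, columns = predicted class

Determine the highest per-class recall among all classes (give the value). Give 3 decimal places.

0.720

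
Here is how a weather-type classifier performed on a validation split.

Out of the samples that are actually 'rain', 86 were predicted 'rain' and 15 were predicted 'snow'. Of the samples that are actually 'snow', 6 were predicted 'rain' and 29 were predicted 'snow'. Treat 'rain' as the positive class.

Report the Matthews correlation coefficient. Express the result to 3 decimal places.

0.636

MCC = (TP·TN − FP·FN) / √((TP+FP)(TP+FN)(TN+FP)(TN+FN))
Numerator = 86·29 − 6·15 = 2404
Denominator = √(92·101·35·44) = √14309680 = 3782.8138
MCC = 2404 / 3782.8138 = 0.636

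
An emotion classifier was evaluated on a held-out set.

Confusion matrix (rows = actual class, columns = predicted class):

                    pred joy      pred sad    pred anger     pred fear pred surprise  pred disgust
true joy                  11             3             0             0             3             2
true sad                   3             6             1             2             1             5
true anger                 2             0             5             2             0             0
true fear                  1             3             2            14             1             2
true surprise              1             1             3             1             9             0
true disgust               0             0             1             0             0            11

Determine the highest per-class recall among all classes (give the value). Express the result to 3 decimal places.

Per-class recall (TP/(TP+FN)):
  joy: TP=11, FN=3+0+0+3+2=8 → 11/19 = 0.5789
  sad: TP=6, FN=3+1+2+1+5=12 → 6/18 = 0.3333
  anger: TP=5, FN=2+0+2+0+0=4 → 5/9 = 0.5556
  fear: TP=14, FN=1+3+2+1+2=9 → 14/23 = 0.6087
  surprise: TP=9, FN=1+1+3+1+0=6 → 9/15 = 0.6000
  disgust: TP=11, FN=0+0+1+0+0=1 → 11/12 = 0.9167
Highest is class 'disgust' with recall = 0.917.

0.917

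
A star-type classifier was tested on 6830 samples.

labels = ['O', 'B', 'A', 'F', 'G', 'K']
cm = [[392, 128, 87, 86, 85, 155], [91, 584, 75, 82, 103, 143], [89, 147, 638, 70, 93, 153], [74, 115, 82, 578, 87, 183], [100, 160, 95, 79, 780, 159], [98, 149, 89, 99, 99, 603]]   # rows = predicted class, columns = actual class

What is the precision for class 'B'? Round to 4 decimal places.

Treat 'B' as positive and all other classes as negative.
precision = TP/(TP+FP).
B: TP=584, FP=91+75+82+103+143=494 → 584/1078 = 0.54174

0.5417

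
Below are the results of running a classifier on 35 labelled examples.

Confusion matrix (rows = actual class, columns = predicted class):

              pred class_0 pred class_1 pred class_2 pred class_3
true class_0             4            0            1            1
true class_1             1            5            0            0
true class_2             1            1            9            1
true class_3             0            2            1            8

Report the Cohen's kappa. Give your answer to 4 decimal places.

0.6496

Observed agreement pₒ = trace/N = 26/35 = 0.74286
Expected agreement pₑ = Σ (rowᵢ·colᵢ)/N² = (6·6 + 6·8 + 12·11 + 11·10)/35² = 0.26612
κ = (pₒ − pₑ)/(1 − pₑ) = (0.74286 − 0.26612)/(1 − 0.26612) = 0.6496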